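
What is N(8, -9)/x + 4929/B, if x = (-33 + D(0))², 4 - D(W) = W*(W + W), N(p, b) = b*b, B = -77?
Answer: -4139052/64757 ≈ -63.917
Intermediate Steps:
N(p, b) = b²
D(W) = 4 - 2*W² (D(W) = 4 - W*(W + W) = 4 - W*2*W = 4 - 2*W²)
x = 841 (x = (-33 + (4 - 2*0²))² = (-33 + (4 - 2*0))² = (-33 + (4 + 0))² = (-33 + 4)² = (-29)² = 841)
N(8, -9)/x + 4929/B = (-9)²/841 + 4929/(-77) = 81*(1/841) + 4929*(-1/77) = 81/841 - 4929/77 = -4139052/64757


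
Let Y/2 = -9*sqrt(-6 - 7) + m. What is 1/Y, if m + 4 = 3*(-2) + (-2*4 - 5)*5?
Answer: I/(6*(-25*I + 3*sqrt(13))) ≈ -0.0056155 + 0.0024296*I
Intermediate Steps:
m = -75 (m = -4 + (3*(-2) + (-2*4 - 5)*5) = -4 + (-6 + (-8 - 5)*5) = -4 + (-6 - 13*5) = -4 + (-6 - 65) = -4 - 71 = -75)
Y = -150 - 18*I*sqrt(13) (Y = 2*(-9*sqrt(-6 - 7) - 75) = 2*(-9*I*sqrt(13) - 75) = 2*(-75 - 9*I*sqrt(13)) = -150 - 18*I*sqrt(13) ≈ -150.0 - 64.9*I)
1/Y = 1/(-150 - 18*I*sqrt(13))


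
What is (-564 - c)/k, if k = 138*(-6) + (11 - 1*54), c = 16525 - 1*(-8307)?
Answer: 25396/871 ≈ 29.157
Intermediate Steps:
c = 24832 (c = 16525 + 8307 = 24832)
k = -871 (k = -828 + (11 - 54) = -828 - 43 = -871)
(-564 - c)/k = (-564 - 1*24832)/(-871) = (-564 - 24832)*(-1/871) = -25396*(-1/871) = 25396/871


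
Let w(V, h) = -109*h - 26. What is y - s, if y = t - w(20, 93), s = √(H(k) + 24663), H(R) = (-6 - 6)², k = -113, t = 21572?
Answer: 31735 - √24807 ≈ 31578.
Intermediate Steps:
w(V, h) = -26 - 109*h
H(R) = 144 (H(R) = (-12)² = 144)
s = √24807 (s = √(144 + 24663) = √24807 ≈ 157.50)
y = 31735 (y = 21572 - (-26 - 109*93) = 21572 - (-26 - 10137) = 21572 - 1*(-10163) = 21572 + 10163 = 31735)
y - s = 31735 - √24807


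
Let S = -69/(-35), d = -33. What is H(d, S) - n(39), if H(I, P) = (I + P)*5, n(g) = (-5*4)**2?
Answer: -3886/7 ≈ -555.14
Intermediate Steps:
S = 69/35 (S = -69*(-1/35) = 69/35 ≈ 1.9714)
n(g) = 400 (n(g) = (-20)**2 = 400)
H(I, P) = 5*I + 5*P
H(d, S) - n(39) = (5*(-33) + 5*(69/35)) - 1*400 = (-165 + 69/7) - 400 = -1086/7 - 400 = -3886/7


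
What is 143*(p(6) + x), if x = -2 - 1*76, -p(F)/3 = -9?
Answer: -7293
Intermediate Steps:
p(F) = 27 (p(F) = -3*(-9) = 27)
x = -78 (x = -2 - 76 = -78)
143*(p(6) + x) = 143*(27 - 78) = 143*(-51) = -7293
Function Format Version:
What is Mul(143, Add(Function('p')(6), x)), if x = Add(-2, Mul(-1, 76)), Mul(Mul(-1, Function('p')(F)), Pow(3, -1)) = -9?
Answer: -7293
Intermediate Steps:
Function('p')(F) = 27 (Function('p')(F) = Mul(-3, -9) = 27)
x = -78 (x = Add(-2, -76) = -78)
Mul(143, Add(Function('p')(6), x)) = Mul(143, Add(27, -78)) = Mul(143, -51) = -7293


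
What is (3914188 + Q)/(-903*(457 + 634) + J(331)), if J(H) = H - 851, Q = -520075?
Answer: -3394113/985693 ≈ -3.4434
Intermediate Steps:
J(H) = -851 + H
(3914188 + Q)/(-903*(457 + 634) + J(331)) = (3914188 - 520075)/(-903*(457 + 634) + (-851 + 331)) = 3394113/(-903*1091 - 520) = 3394113/(-985173 - 520) = 3394113/(-985693) = 3394113*(-1/985693) = -3394113/985693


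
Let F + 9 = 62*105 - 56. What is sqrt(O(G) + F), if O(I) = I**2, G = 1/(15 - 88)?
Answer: sqrt(34345406)/73 ≈ 80.281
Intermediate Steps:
F = 6445 (F = -9 + (62*105 - 56) = -9 + (6510 - 56) = -9 + 6454 = 6445)
G = -1/73 (G = 1/(-73) = -1/73 ≈ -0.013699)
sqrt(O(G) + F) = sqrt((-1/73)**2 + 6445) = sqrt(1/5329 + 6445) = sqrt(34345406/5329) = sqrt(34345406)/73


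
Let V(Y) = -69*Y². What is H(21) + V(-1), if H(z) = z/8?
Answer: -531/8 ≈ -66.375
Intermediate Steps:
H(z) = z/8 (H(z) = z*(⅛) = z/8)
H(21) + V(-1) = (⅛)*21 - 69*(-1)² = 21/8 - 69*1 = 21/8 - 69 = -531/8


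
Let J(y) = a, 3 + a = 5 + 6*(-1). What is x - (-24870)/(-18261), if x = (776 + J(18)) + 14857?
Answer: 95125433/6087 ≈ 15628.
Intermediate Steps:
a = -4 (a = -3 + (5 + 6*(-1)) = -3 + (5 - 6) = -3 - 1 = -4)
J(y) = -4
x = 15629 (x = (776 - 4) + 14857 = 772 + 14857 = 15629)
x - (-24870)/(-18261) = 15629 - (-24870)/(-18261) = 15629 - (-24870)*(-1)/18261 = 15629 - 1*8290/6087 = 15629 - 8290/6087 = 95125433/6087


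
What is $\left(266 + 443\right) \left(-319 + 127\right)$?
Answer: $-136128$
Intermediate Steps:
$\left(266 + 443\right) \left(-319 + 127\right) = 709 \left(-192\right) = -136128$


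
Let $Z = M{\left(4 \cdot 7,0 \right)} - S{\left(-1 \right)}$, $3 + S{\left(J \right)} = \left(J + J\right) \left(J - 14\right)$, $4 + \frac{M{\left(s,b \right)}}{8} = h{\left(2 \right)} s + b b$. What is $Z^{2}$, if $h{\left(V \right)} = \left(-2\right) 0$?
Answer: $3481$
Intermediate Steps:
$h{\left(V \right)} = 0$
$M{\left(s,b \right)} = -32 + 8 b^{2}$ ($M{\left(s,b \right)} = -32 + 8 \left(0 s + b b\right) = -32 + 8 \left(0 + b^{2}\right) = -32 + 8 b^{2}$)
$S{\left(J \right)} = -3 + 2 J \left(-14 + J\right)$ ($S{\left(J \right)} = -3 + \left(J + J\right) \left(J - 14\right) = -3 + 2 J \left(-14 + J\right)$)
$Z = -59$ ($Z = \left(-32 + 8 \cdot 0^{2}\right) - \left(-3 - -28 + 2 \left(-1\right)^{2}\right) = \left(-32 + 8 \cdot 0\right) - \left(-3 + 28 + 2 \cdot 1\right) = \left(-32 + 0\right) - \left(-3 + 28 + 2\right) = -32 - 27 = -59$)
$Z^{2} = \left(-59\right)^{2} = 3481$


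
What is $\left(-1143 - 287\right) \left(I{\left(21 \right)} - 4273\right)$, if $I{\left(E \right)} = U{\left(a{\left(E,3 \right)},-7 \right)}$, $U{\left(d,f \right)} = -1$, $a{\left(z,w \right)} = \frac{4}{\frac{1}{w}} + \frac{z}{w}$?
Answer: $6111820$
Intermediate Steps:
$a{\left(z,w \right)} = 4 w + \frac{z}{w}$
$I{\left(E \right)} = -1$
$\left(-1143 - 287\right) \left(I{\left(21 \right)} - 4273\right) = \left(-1143 - 287\right) \left(-1 - 4273\right) = \left(-1430\right) \left(-4274\right) = 6111820$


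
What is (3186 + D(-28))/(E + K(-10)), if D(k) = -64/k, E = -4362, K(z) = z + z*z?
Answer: -11159/14952 ≈ -0.74632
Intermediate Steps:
K(z) = z + z²
(3186 + D(-28))/(E + K(-10)) = (3186 - 64/(-28))/(-4362 - 10*(1 - 10)) = (3186 - 64*(-1/28))/(-4362 - 10*(-9)) = (3186 + 16/7)/(-4362 + 90) = (22318/7)/(-4272) = (22318/7)*(-1/4272) = -11159/14952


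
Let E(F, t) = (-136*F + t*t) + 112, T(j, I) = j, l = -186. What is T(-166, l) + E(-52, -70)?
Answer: 11918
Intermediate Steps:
E(F, t) = 112 + t² - 136*F (E(F, t) = (-136*F + t²) + 112 = (t² - 136*F) + 112 = 112 + t² - 136*F)
T(-166, l) + E(-52, -70) = -166 + (112 + (-70)² - 136*(-52)) = -166 + (112 + 4900 + 7072) = -166 + 12084 = 11918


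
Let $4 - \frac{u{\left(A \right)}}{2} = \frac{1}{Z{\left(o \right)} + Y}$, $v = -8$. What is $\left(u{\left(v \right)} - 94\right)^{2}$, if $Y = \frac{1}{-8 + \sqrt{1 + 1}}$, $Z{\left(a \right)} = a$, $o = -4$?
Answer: $\frac{8170352108}{1117249} + \frac{361560 \sqrt{2}}{1117249} \approx 7313.4$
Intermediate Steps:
$Y = \frac{1}{-8 + \sqrt{2}} \approx -0.15184$
$u{\left(A \right)} = 8 - \frac{2}{- \frac{128}{31} - \frac{\sqrt{2}}{62}}$ ($u{\left(A \right)} = 8 - \frac{2}{-4 - \left(\frac{4}{31} + \frac{\sqrt{2}}{62}\right)} = 8 - \frac{2}{- \frac{128}{31} - \frac{\sqrt{2}}{62}}$)
$\left(u{\left(v \right)} - 94\right)^{2} = \left(\left(\frac{8968}{1057} - \frac{2 \sqrt{2}}{1057}\right) - 94\right)^{2} = \left(- \frac{90390}{1057} - \frac{2 \sqrt{2}}{1057}\right)^{2}$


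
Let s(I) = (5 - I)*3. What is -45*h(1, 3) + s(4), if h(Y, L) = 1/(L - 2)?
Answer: -42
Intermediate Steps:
h(Y, L) = 1/(-2 + L)
s(I) = 15 - 3*I
-45*h(1, 3) + s(4) = -45/(-2 + 3) + (15 - 3*4) = -45/1 + (15 - 12) = -45*1 + 3 = -45 + 3 = -42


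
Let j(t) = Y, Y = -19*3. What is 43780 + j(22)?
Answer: 43723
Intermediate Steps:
Y = -57
j(t) = -57
43780 + j(22) = 43780 - 57 = 43723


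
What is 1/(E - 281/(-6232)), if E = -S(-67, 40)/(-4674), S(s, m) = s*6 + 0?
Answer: -6232/255 ≈ -24.439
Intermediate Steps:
S(s, m) = 6*s (S(s, m) = 6*s + 0 = 6*s)
E = -67/779 (E = -6*(-67)/(-4674) = -(-402)*(-1)/4674 = -1*67/779 = -67/779 ≈ -0.086008)
1/(E - 281/(-6232)) = 1/(-67/779 - 281/(-6232)) = 1/(-67/779 - 281*(-1/6232)) = 1/(-67/779 + 281/6232) = 1/(-255/6232) = -6232/255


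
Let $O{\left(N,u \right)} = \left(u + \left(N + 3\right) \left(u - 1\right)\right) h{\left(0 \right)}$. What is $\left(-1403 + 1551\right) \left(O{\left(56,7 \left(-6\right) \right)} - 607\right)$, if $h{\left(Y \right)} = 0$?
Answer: $-89836$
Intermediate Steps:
$O{\left(N,u \right)} = 0$ ($O{\left(N,u \right)} = \left(u + \left(N + 3\right) \left(u - 1\right)\right) 0 = \left(u + \left(3 + N\right) \left(-1 + u\right)\right) 0 = \left(u + \left(-1 + u\right) \left(3 + N\right)\right) 0 = 0$)
$\left(-1403 + 1551\right) \left(O{\left(56,7 \left(-6\right) \right)} - 607\right) = \left(-1403 + 1551\right) \left(0 - 607\right) = 148 \left(-607\right) = -89836$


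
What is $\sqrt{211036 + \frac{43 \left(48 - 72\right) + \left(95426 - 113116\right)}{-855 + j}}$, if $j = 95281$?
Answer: $\frac{\sqrt{470413019323391}}{47213} \approx 459.39$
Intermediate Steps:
$\sqrt{211036 + \frac{43 \left(48 - 72\right) + \left(95426 - 113116\right)}{-855 + j}} = \sqrt{211036 + \frac{43 \left(48 - 72\right) + \left(95426 - 113116\right)}{-855 + 95281}} = \sqrt{211036 + \frac{43 \left(-24\right) + \left(95426 - 113116\right)}{94426}} = \sqrt{211036 + \left(-1032 - 17690\right) \frac{1}{94426}} = \sqrt{211036 - \frac{9361}{47213}} = \sqrt{\frac{9963633307}{47213}} = \frac{\sqrt{470413019323391}}{47213}$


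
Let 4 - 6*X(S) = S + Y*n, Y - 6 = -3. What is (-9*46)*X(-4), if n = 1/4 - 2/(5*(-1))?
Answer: -8349/20 ≈ -417.45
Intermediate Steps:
Y = 3 (Y = 6 - 3 = 3)
n = 13/20 (n = 1*(1/4) - 2/(-5) = 1/4 - 2*(-1/5) = 1/4 + 2/5 = 13/20 ≈ 0.65000)
X(S) = 41/120 - S/6 (X(S) = 2/3 - (S + 3*(13/20))/6 = 2/3 - (S + 39/20)/6 = 2/3 - (39/20 + S)/6 = 2/3 + (-13/40 - S/6) = 41/120 - S/6)
(-9*46)*X(-4) = (-9*46)*(41/120 - 1/6*(-4)) = -414*(41/120 + 2/3) = -414*121/120 = -8349/20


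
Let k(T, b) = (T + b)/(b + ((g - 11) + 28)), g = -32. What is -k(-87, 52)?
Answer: 35/37 ≈ 0.94595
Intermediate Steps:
k(T, b) = (T + b)/(-15 + b) (k(T, b) = (T + b)/(b + ((-32 - 11) + 28)) = (T + b)/(b + (-43 + 28)) = (T + b)/(b - 15) = (T + b)/(-15 + b))
-k(-87, 52) = -(-87 + 52)/(-15 + 52) = -(-35)/37 = -1*(-35/37) = 35/37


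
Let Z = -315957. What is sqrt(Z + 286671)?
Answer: 3*I*sqrt(3254) ≈ 171.13*I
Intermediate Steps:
sqrt(Z + 286671) = sqrt(-315957 + 286671) = sqrt(-29286) = 3*I*sqrt(3254)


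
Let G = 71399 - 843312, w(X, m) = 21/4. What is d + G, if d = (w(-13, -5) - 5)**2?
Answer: -12350607/16 ≈ -7.7191e+5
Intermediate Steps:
w(X, m) = 21/4 (w(X, m) = 21*(1/4) = 21/4)
G = -771913
d = 1/16 (d = (21/4 - 5)**2 = (1/4)**2 = 1/16 ≈ 0.062500)
d + G = 1/16 - 771913 = -12350607/16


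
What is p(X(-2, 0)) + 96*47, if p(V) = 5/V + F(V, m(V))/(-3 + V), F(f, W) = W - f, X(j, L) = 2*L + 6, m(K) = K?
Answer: 27077/6 ≈ 4512.8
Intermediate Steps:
X(j, L) = 6 + 2*L
p(V) = 5/V (p(V) = 5/V + (V - V)/(-3 + V) = 5/V + 0/(-3 + V) = 5/V + 0 = 5/V)
p(X(-2, 0)) + 96*47 = 5/(6 + 2*0) + 96*47 = 5/(6 + 0) + 4512 = 5/6 + 4512 = 27077/6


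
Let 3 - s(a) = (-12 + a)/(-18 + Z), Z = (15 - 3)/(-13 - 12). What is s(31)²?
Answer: 3463321/213444 ≈ 16.226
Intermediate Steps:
Z = -12/25 (Z = 12/(-25) = 12*(-1/25) = -12/25 ≈ -0.48000)
s(a) = 181/77 + 25*a/462 (s(a) = 3 - (-12 + a)/(-18 - 12/25) = 3 - (-12 + a)/(-462/25) = 3 - (-12 + a)*(-25)/462 = 3 - (50/77 - 25*a/462) = 3 + (-50/77 + 25*a/462) = 181/77 + 25*a/462)
s(31)² = (181/77 + (25/462)*31)² = (181/77 + 775/462)² = (1861/462)² = 3463321/213444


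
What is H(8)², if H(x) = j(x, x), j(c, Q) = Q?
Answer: 64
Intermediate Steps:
H(x) = x
H(8)² = 8² = 64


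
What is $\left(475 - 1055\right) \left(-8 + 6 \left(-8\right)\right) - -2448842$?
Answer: $2481322$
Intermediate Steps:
$\left(475 - 1055\right) \left(-8 + 6 \left(-8\right)\right) - -2448842 = - 580 \left(-8 - 48\right) + 2448842 = \left(-580\right) \left(-56\right) + 2448842 = 32480 + 2448842 = 2481322$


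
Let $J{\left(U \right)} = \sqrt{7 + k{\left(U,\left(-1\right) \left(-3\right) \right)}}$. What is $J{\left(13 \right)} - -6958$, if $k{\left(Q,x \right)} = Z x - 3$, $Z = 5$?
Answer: $6958 + \sqrt{19} \approx 6962.4$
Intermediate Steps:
$k{\left(Q,x \right)} = -3 + 5 x$ ($k{\left(Q,x \right)} = 5 x - 3 = -3 + 5 x$)
$J{\left(U \right)} = \sqrt{19}$ ($J{\left(U \right)} = \sqrt{7 - \left(3 - 5 \left(\left(-1\right) \left(-3\right)\right)\right)} = \sqrt{7 + \left(-3 + 5 \cdot 3\right)} = \sqrt{7 + \left(-3 + 15\right)} = \sqrt{7 + 12} = \sqrt{19}$)
$J{\left(13 \right)} - -6958 = \sqrt{19} - -6958 = \sqrt{19} + 6958 = 6958 + \sqrt{19}$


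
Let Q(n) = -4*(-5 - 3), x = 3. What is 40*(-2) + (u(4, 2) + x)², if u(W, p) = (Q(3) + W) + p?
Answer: 1601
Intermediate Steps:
Q(n) = 32 (Q(n) = -4*(-8) = 32)
u(W, p) = 32 + W + p (u(W, p) = (32 + W) + p = 32 + W + p)
40*(-2) + (u(4, 2) + x)² = 40*(-2) + ((32 + 4 + 2) + 3)² = -80 + (38 + 3)² = -80 + 41² = -80 + 1681 = 1601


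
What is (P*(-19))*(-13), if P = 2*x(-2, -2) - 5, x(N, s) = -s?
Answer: -247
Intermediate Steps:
P = -1 (P = 2*(-1*(-2)) - 5 = 2*2 - 5 = 4 - 5 = -1)
(P*(-19))*(-13) = -1*(-19)*(-13) = 19*(-13) = -247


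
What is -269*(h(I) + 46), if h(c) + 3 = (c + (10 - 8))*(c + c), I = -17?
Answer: -148757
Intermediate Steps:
h(c) = -3 + 2*c*(2 + c) (h(c) = -3 + (c + (10 - 8))*(c + c) = -3 + (c + 2)*(2*c) = -3 + (2 + c)*(2*c) = -3 + 2*c*(2 + c))
-269*(h(I) + 46) = -269*((-3 + 2*(-17)² + 4*(-17)) + 46) = -269*((-3 + 2*289 - 68) + 46) = -269*((-3 + 578 - 68) + 46) = -269*(507 + 46) = -269*553 = -148757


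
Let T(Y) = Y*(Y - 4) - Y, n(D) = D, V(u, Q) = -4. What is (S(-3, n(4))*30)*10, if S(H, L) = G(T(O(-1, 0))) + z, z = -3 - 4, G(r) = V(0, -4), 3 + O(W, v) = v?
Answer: -3300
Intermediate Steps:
O(W, v) = -3 + v
T(Y) = -Y + Y*(-4 + Y) (T(Y) = Y*(-4 + Y) - Y = -Y + Y*(-4 + Y))
G(r) = -4
z = -7
S(H, L) = -11 (S(H, L) = -4 - 7 = -11)
(S(-3, n(4))*30)*10 = -11*30*10 = -330*10 = -3300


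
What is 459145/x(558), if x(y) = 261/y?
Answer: 28466990/29 ≈ 9.8162e+5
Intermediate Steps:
459145/x(558) = 459145/((261/558)) = 459145/((261*(1/558))) = 459145/(29/62) = 459145*(62/29) = 28466990/29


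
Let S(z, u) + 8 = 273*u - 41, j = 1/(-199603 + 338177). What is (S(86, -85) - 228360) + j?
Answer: -34867158435/138574 ≈ -2.5161e+5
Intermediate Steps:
j = 1/138574 ≈ 7.2164e-6
S(z, u) = -49 + 273*u (S(z, u) = -8 + (273*u - 41) = -8 + (-41 + 273*u) = -49 + 273*u)
(S(86, -85) - 228360) + j = ((-49 + 273*(-85)) - 228360) + 1/138574 = ((-49 - 23205) - 228360) + 1/138574 = (-23254 - 228360) + 1/138574 = -251614 + 1/138574 = -34867158435/138574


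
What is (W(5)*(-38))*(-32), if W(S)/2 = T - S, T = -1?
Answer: -14592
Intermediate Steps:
W(S) = -2 - 2*S (W(S) = 2*(-1 - S) = -2 - 2*S)
(W(5)*(-38))*(-32) = ((-2 - 2*5)*(-38))*(-32) = ((-2 - 10)*(-38))*(-32) = -12*(-38)*(-32) = 456*(-32) = -14592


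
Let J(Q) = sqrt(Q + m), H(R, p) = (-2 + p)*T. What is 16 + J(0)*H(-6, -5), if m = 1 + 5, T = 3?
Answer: 16 - 21*sqrt(6) ≈ -35.439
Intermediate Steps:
m = 6
H(R, p) = -6 + 3*p (H(R, p) = (-2 + p)*3 = -6 + 3*p)
J(Q) = sqrt(6 + Q) (J(Q) = sqrt(Q + 6) = sqrt(6 + Q))
16 + J(0)*H(-6, -5) = 16 + sqrt(6 + 0)*(-6 + 3*(-5)) = 16 + sqrt(6)*(-6 - 15) = 16 + sqrt(6)*(-21) = 16 - 21*sqrt(6)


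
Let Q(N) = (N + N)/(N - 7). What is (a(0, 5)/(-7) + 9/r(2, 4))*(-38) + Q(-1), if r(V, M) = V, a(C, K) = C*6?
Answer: -683/4 ≈ -170.75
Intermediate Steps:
a(C, K) = 6*C
Q(N) = 2*N/(-7 + N) (Q(N) = (2*N)/(-7 + N) = 2*N/(-7 + N))
(a(0, 5)/(-7) + 9/r(2, 4))*(-38) + Q(-1) = ((6*0)/(-7) + 9/2)*(-38) + 2*(-1)/(-7 - 1) = (0*(-1/7) + 9*(1/2))*(-38) + 2*(-1)/(-8) = (0 + 9/2)*(-38) + 2*(-1)*(-1/8) = (9/2)*(-38) + 1/4 = -171 + 1/4 = -683/4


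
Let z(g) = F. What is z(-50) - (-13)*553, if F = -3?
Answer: 7186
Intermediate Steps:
z(g) = -3
z(-50) - (-13)*553 = -3 - (-13)*553 = -3 - 1*(-7189) = -3 + 7189 = 7186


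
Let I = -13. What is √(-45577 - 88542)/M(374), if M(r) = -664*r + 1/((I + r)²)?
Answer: -130321*I*√134119/32363395855 ≈ -0.0014747*I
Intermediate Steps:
M(r) = (-13 + r)⁻² - 664*r (M(r) = -664*r + 1/((-13 + r)²) = -664*r + (-13 + r)⁻² = (-13 + r)⁻² - 664*r)
√(-45577 - 88542)/M(374) = √(-45577 - 88542)/((-13 + 374)⁻² - 664*374) = √(-134119)/(361⁻² - 248336) = (I*√134119)/(1/130321 - 248336) = (I*√134119)/(-32363395855/130321) = (I*√134119)*(-130321/32363395855) = -130321*I*√134119/32363395855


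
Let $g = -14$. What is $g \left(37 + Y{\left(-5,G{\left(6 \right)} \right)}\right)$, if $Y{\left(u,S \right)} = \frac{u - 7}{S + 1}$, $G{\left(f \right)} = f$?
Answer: $-494$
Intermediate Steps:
$Y{\left(u,S \right)} = \frac{-7 + u}{1 + S}$
$g \left(37 + Y{\left(-5,G{\left(6 \right)} \right)}\right) = - 14 \left(37 + \frac{-7 - 5}{1 + 6}\right) = - 14 \left(37 + \frac{1}{7} \left(-12\right)\right) = - 14 \left(37 - \frac{12}{7}\right) = \left(-14\right) \frac{247}{7} = -494$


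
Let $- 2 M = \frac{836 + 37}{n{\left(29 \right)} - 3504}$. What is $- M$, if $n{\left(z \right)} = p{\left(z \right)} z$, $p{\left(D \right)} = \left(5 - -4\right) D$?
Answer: $\frac{291}{2710} \approx 0.10738$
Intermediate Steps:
$p{\left(D \right)} = 9 D$ ($p{\left(D \right)} = \left(5 + 4\right) D = 9 D$)
$n{\left(z \right)} = 9 z^{2}$ ($n{\left(z \right)} = 9 z z = 9 z^{2}$)
$M = - \frac{291}{2710}$ ($M = - \frac{\left(836 + 37\right) \frac{1}{9 \cdot 29^{2} - 3504}}{2} = - \frac{873 \frac{1}{9 \cdot 841 - 3504}}{2} = - \frac{873 \frac{1}{7569 - 3504}}{2} = - \frac{873 \cdot \frac{1}{4065}}{2} = \left(- \frac{1}{2}\right) \frac{291}{1355} = - \frac{291}{2710} \approx -0.10738$)
$- M = \left(-1\right) \left(- \frac{291}{2710}\right) = \frac{291}{2710}$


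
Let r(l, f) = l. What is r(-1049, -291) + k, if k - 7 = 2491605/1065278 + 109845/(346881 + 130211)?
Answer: -264137883493811/254117805788 ≈ -1039.4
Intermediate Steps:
k = 2431694777801/254117805788 (k = 7 + (2491605/1065278 + 109845/(346881 + 130211)) = 7 + (2491605*(1/1065278) + 109845/477092) = 7 + (2491605/1065278 + 109845*(1/477092)) = 7 + (2491605/1065278 + 109845/477092) = 7 + 652870137285/254117805788 = 2431694777801/254117805788 ≈ 9.5692)
r(-1049, -291) + k = -1049 + 2431694777801/254117805788 = -264137883493811/254117805788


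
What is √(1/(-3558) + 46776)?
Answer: √592154406906/3558 ≈ 216.28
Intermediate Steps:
√(1/(-3558) + 46776) = √(-1/3558 + 46776) = √(166429007/3558) = √592154406906/3558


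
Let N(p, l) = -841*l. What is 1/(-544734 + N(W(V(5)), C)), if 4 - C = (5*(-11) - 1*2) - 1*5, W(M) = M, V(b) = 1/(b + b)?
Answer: -1/600240 ≈ -1.6660e-6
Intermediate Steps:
V(b) = 1/(2*b)
C = 66 (C = 4 - ((5*(-11) - 1*2) - 1*5) = 4 - ((-55 - 2) - 5) = 4 - (-57 - 5) = 4 - 1*(-62) = 4 + 62 = 66)
1/(-544734 + N(W(V(5)), C)) = 1/(-544734 - 841*66) = 1/(-544734 - 55506) = 1/(-600240) = -1/600240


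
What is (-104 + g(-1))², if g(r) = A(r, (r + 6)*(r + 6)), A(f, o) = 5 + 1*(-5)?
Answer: 10816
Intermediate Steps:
A(f, o) = 0 (A(f, o) = 5 - 5 = 0)
g(r) = 0
(-104 + g(-1))² = (-104 + 0)² = (-104)² = 10816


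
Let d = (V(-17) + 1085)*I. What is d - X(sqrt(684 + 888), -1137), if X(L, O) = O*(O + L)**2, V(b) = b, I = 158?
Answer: 1471834461 - 5171076*sqrt(393) ≈ 1.3693e+9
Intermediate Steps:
X(L, O) = O*(L + O)**2
d = 168744 (d = (-17 + 1085)*158 = 1068*158 = 168744)
d - X(sqrt(684 + 888), -1137) = 168744 - (-1137)*(sqrt(684 + 888) - 1137)**2 = 168744 - (-1137)*(sqrt(1572) - 1137)**2 = 168744 - (-1137)*(2*sqrt(393) - 1137)**2 = 168744 - (-1137)*(-1137 + 2*sqrt(393))**2 = 168744 + 1137*(-1137 + 2*sqrt(393))**2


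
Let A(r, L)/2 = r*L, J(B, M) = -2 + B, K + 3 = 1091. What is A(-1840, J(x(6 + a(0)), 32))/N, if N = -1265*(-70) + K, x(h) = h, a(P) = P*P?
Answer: -7360/44819 ≈ -0.16422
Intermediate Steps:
a(P) = P**2
K = 1088 (K = -3 + 1091 = 1088)
A(r, L) = 2*L*r (A(r, L) = 2*(r*L) = 2*(L*r) = 2*L*r)
N = 89638 (N = -1265*(-70) + 1088 = 88550 + 1088 = 89638)
A(-1840, J(x(6 + a(0)), 32))/N = (2*(-2 + (6 + 0**2))*(-1840))/89638 = (2*(-2 + (6 + 0))*(-1840))*(1/89638) = (2*(-2 + 6)*(-1840))*(1/89638) = (2*4*(-1840))*(1/89638) = -14720*1/89638 = -7360/44819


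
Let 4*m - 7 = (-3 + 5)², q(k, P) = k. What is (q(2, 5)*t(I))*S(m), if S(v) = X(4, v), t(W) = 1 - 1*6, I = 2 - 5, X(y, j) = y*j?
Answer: -110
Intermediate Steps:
X(y, j) = j*y
m = 11/4 (m = 7/4 + (-3 + 5)²/4 = 7/4 + (¼)*2² = 7/4 + (¼)*4 = 7/4 + 1 = 11/4 ≈ 2.7500)
I = -3
t(W) = -5 (t(W) = 1 - 6 = -5)
S(v) = 4*v (S(v) = v*4 = 4*v)
(q(2, 5)*t(I))*S(m) = (2*(-5))*(4*(11/4)) = -10*11 = -110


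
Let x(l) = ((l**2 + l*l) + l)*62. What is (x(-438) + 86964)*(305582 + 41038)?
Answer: 8266354591680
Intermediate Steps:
x(l) = 62*l + 124*l**2 (x(l) = ((l**2 + l**2) + l)*62 = (2*l**2 + l)*62 = (l + 2*l**2)*62 = 62*l + 124*l**2)
(x(-438) + 86964)*(305582 + 41038) = (62*(-438)*(1 + 2*(-438)) + 86964)*(305582 + 41038) = (62*(-438)*(1 - 876) + 86964)*346620 = (62*(-438)*(-875) + 86964)*346620 = (23761500 + 86964)*346620 = 23848464*346620 = 8266354591680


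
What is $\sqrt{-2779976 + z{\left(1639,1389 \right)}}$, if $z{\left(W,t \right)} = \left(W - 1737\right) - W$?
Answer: $i \sqrt{2781713} \approx 1667.8 i$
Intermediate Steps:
$z{\left(W,t \right)} = -1737$ ($z{\left(W,t \right)} = \left(-1737 + W\right) - W = -1737$)
$\sqrt{-2779976 + z{\left(1639,1389 \right)}} = \sqrt{-2779976 - 1737} = \sqrt{-2781713} = i \sqrt{2781713}$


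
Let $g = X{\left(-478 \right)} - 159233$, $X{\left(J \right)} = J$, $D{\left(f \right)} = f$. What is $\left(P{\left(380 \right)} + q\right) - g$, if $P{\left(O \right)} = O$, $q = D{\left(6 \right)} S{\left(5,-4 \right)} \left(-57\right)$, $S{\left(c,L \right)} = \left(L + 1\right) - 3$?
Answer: $162143$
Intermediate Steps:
$S{\left(c,L \right)} = -2 + L$ ($S{\left(c,L \right)} = \left(1 + L\right) - 3 = -2 + L$)
$q = 2052$ ($q = 6 \left(-2 - 4\right) \left(-57\right) = 6 \left(-6\right) \left(-57\right) = \left(-36\right) \left(-57\right) = 2052$)
$g = -159711$ ($g = -478 - 159233 = -159711$)
$\left(P{\left(380 \right)} + q\right) - g = \left(380 + 2052\right) - -159711 = 2432 + 159711 = 162143$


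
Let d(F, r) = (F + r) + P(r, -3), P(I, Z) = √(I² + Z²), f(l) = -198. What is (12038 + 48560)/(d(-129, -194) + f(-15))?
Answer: -15785779/116898 - 30299*√37645/116898 ≈ -185.33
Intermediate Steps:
d(F, r) = F + r + √(9 + r²) (d(F, r) = (F + r) + √(r² + (-3)²) = (F + r) + √(r² + 9) = (F + r) + √(9 + r²) = F + r + √(9 + r²))
(12038 + 48560)/(d(-129, -194) + f(-15)) = (12038 + 48560)/((-129 - 194 + √(9 + (-194)²)) - 198) = 60598/((-129 - 194 + √(9 + 37636)) - 198) = 60598/((-129 - 194 + √37645) - 198) = 60598/((-323 + √37645) - 198) = 60598/(-521 + √37645)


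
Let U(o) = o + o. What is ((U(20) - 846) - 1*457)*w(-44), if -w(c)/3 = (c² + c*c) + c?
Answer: 14504292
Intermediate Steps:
U(o) = 2*o
w(c) = -6*c² - 3*c (w(c) = -3*((c² + c*c) + c) = -3*((c² + c²) + c) = -3*(2*c² + c) = -3*(c + 2*c²) = -6*c² - 3*c)
((U(20) - 846) - 1*457)*w(-44) = ((2*20 - 846) - 1*457)*(-3*(-44)*(1 + 2*(-44))) = ((40 - 846) - 457)*(-3*(-44)*(1 - 88)) = (-806 - 457)*(-3*(-44)*(-87)) = -1263*(-11484) = 14504292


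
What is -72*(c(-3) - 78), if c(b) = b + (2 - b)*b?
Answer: 6912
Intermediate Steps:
c(b) = b + b*(2 - b)
-72*(c(-3) - 78) = -72*(-3*(3 - 1*(-3)) - 78) = -72*(-3*(3 + 3) - 78) = -72*(-3*6 - 78) = -72*(-18 - 78) = -72*(-96) = 6912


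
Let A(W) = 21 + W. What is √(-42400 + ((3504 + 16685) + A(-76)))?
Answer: 3*I*√2474 ≈ 149.22*I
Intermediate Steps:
√(-42400 + ((3504 + 16685) + A(-76))) = √(-42400 + ((3504 + 16685) + (21 - 76))) = √(-42400 + (20189 - 55)) = √(-42400 + 20134) = √(-22266) = 3*I*√2474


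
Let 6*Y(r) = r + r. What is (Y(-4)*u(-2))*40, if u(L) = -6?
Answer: 320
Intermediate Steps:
Y(r) = r/3 (Y(r) = (r + r)/6 = (2*r)/6 = r/3)
(Y(-4)*u(-2))*40 = (((⅓)*(-4))*(-6))*40 = -4/3*(-6)*40 = 8*40 = 320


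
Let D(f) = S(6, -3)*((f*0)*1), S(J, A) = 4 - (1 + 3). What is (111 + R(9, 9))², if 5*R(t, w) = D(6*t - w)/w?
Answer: 12321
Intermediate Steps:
S(J, A) = 0 (S(J, A) = 4 - 1*4 = 4 - 4 = 0)
D(f) = 0 (D(f) = 0*((f*0)*1) = 0*(0*1) = 0*0 = 0)
R(t, w) = 0 (R(t, w) = (0/w)/5 = (⅕)*0 = 0)
(111 + R(9, 9))² = (111 + 0)² = 111² = 12321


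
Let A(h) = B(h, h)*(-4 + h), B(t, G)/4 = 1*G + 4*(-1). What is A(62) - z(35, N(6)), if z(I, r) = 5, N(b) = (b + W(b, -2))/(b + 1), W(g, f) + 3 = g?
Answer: 13451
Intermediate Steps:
W(g, f) = -3 + g
N(b) = (-3 + 2*b)/(1 + b) (N(b) = (b + (-3 + b))/(b + 1) = (-3 + 2*b)/(1 + b))
B(t, G) = -16 + 4*G (B(t, G) = 4*(1*G + 4*(-1)) = 4*(G - 4) = 4*(-4 + G) = -16 + 4*G)
A(h) = (-16 + 4*h)*(-4 + h)
A(62) - z(35, N(6)) = 4*(-4 + 62)² - 1*5 = 4*58² - 5 = 4*3364 - 5 = 13456 - 5 = 13451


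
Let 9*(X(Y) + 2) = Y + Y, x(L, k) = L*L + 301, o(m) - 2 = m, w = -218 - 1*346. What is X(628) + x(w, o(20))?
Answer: 2866811/9 ≈ 3.1853e+5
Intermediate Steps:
w = -564 (w = -218 - 346 = -564)
o(m) = 2 + m
x(L, k) = 301 + L² (x(L, k) = L² + 301 = 301 + L²)
X(Y) = -2 + 2*Y/9 (X(Y) = -2 + (Y + Y)/9 = -2 + (2*Y)/9 = -2 + 2*Y/9)
X(628) + x(w, o(20)) = (-2 + (2/9)*628) + (301 + (-564)²) = (-2 + 1256/9) + (301 + 318096) = 1238/9 + 318397 = 2866811/9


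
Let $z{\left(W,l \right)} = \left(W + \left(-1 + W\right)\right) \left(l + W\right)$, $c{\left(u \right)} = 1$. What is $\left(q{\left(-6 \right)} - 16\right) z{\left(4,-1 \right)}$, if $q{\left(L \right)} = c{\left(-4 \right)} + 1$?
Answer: $-294$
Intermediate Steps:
$q{\left(L \right)} = 2$ ($q{\left(L \right)} = 1 + 1 = 2$)
$z{\left(W,l \right)} = \left(-1 + 2 W\right) \left(W + l\right)$
$\left(q{\left(-6 \right)} - 16\right) z{\left(4,-1 \right)} = \left(2 - 16\right) \left(\left(-1\right) 4 - -1 + 2 \cdot 4^{2} + 2 \cdot 4 \left(-1\right)\right) = - 14 \left(-4 + 1 + 2 \cdot 16 - 8\right) = - 14 \left(-4 + 1 + 32 - 8\right) = \left(-14\right) 21 = -294$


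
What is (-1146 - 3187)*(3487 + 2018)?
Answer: -23853165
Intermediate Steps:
(-1146 - 3187)*(3487 + 2018) = -4333*5505 = -23853165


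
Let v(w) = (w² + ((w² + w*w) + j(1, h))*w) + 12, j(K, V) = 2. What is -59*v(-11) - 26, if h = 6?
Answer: 150483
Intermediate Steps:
v(w) = 12 + w² + w*(2 + 2*w²) (v(w) = (w² + ((w² + w*w) + 2)*w) + 12 = (w² + ((w² + w²) + 2)*w) + 12 = (w² + (2*w² + 2)*w) + 12 = (w² + (2 + 2*w²)*w) + 12 = (w² + w*(2 + 2*w²)) + 12 = 12 + w² + w*(2 + 2*w²))
-59*v(-11) - 26 = -59*(12 + (-11)² + 2*(-11) + 2*(-11)³) - 26 = -59*(12 + 121 - 22 + 2*(-1331)) - 26 = -59*(12 + 121 - 22 - 2662) - 26 = -59*(-2551) - 26 = 150509 - 26 = 150483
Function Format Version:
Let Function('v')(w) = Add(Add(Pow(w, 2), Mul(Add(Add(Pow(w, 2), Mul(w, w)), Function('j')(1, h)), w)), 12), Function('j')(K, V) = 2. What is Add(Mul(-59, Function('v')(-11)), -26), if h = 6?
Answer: 150483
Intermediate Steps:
Function('v')(w) = Add(12, Pow(w, 2), Mul(w, Add(2, Mul(2, Pow(w, 2))))) (Function('v')(w) = Add(Add(Pow(w, 2), Mul(Add(Add(Pow(w, 2), Mul(w, w)), 2), w)), 12) = Add(Add(Pow(w, 2), Mul(Add(Add(Pow(w, 2), Pow(w, 2)), 2), w)), 12) = Add(Add(Pow(w, 2), Mul(Add(Mul(2, Pow(w, 2)), 2), w)), 12) = Add(Add(Pow(w, 2), Mul(Add(2, Mul(2, Pow(w, 2))), w)), 12) = Add(Add(Pow(w, 2), Mul(w, Add(2, Mul(2, Pow(w, 2))))), 12) = Add(12, Pow(w, 2), Mul(w, Add(2, Mul(2, Pow(w, 2))))))
Add(Mul(-59, Function('v')(-11)), -26) = Add(Mul(-59, Add(12, Pow(-11, 2), Mul(2, -11), Mul(2, Pow(-11, 3)))), -26) = Add(Mul(-59, Add(12, 121, -22, Mul(2, -1331))), -26) = Add(Mul(-59, Add(12, 121, -22, -2662)), -26) = Add(Mul(-59, -2551), -26) = Add(150509, -26) = 150483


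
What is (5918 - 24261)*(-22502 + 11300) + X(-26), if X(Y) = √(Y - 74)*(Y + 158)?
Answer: 205478286 + 1320*I ≈ 2.0548e+8 + 1320.0*I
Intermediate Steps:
X(Y) = √(-74 + Y)*(158 + Y)
(5918 - 24261)*(-22502 + 11300) + X(-26) = (5918 - 24261)*(-22502 + 11300) + √(-74 - 26)*(158 - 26) = -18343*(-11202) + √(-100)*132 = 205478286 + (10*I)*132 = 205478286 + 1320*I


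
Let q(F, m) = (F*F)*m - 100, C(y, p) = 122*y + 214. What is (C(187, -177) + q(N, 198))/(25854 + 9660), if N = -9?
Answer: 19483/17757 ≈ 1.0972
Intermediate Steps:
C(y, p) = 214 + 122*y
q(F, m) = -100 + m*F² (q(F, m) = F²*m - 100 = m*F² - 100 = -100 + m*F²)
(C(187, -177) + q(N, 198))/(25854 + 9660) = ((214 + 122*187) + (-100 + 198*(-9)²))/(25854 + 9660) = ((214 + 22814) + (-100 + 198*81))/35514 = (23028 + (-100 + 16038))*(1/35514) = (23028 + 15938)*(1/35514) = 38966*(1/35514) = 19483/17757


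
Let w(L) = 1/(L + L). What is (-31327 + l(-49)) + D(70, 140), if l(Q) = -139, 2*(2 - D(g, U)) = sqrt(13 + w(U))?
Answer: -31464 - sqrt(254870)/280 ≈ -31466.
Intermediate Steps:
w(L) = 1/(2*L)
D(g, U) = 2 - sqrt(13 + 1/(2*U))/2
(-31327 + l(-49)) + D(70, 140) = (-31327 - 139) + (2 - sqrt(52 + 2/140)/4) = -31466 + (2 - sqrt(52 + 2*(1/140))/4) = -31466 + (2 - sqrt(52 + 1/70)/4) = -31466 + (2 - sqrt(254870)/280) = -31464 - sqrt(254870)/280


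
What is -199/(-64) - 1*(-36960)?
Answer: 2365639/64 ≈ 36963.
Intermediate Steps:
-199/(-64) - 1*(-36960) = -199*(-1/64) + 36960 = 199/64 + 36960 = 2365639/64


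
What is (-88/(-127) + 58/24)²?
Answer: 22458121/2322576 ≈ 9.6695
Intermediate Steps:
(-88/(-127) + 58/24)² = (-88*(-1/127) + 58*(1/24))² = (88/127 + 29/12)² = (4739/1524)² = 22458121/2322576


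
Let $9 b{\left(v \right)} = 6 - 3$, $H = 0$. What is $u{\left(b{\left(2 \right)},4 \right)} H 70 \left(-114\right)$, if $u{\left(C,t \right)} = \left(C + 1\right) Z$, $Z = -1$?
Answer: $0$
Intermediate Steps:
$b{\left(v \right)} = \frac{1}{3}$ ($b{\left(v \right)} = \frac{6 - 3}{9} = \frac{1}{9} \cdot 3 = \frac{1}{3}$)
$u{\left(C,t \right)} = -1 - C$ ($u{\left(C,t \right)} = \left(C + 1\right) \left(-1\right) = \left(1 + C\right) \left(-1\right) = -1 - C$)
$u{\left(b{\left(2 \right)},4 \right)} H 70 \left(-114\right) = \left(-1 - \frac{1}{3}\right) 0 \cdot 70 \left(-114\right) = \left(- \frac{4}{3}\right) 0 \cdot 70 \left(-114\right) = 0 \cdot 70 \left(-114\right) = 0 \left(-114\right) = 0$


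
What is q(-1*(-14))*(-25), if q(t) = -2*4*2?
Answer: 400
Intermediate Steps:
q(t) = -16 (q(t) = -8*2 = -16)
q(-1*(-14))*(-25) = -16*(-25) = 400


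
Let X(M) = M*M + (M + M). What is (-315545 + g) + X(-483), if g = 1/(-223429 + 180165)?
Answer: -3600516609/43264 ≈ -83222.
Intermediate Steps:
g = -1/43264 (g = 1/(-43264) = -1/43264 ≈ -2.3114e-5)
X(M) = M**2 + 2*M
(-315545 + g) + X(-483) = (-315545 - 1/43264) - 483*(2 - 483) = -13651738881/43264 - 483*(-481) = -13651738881/43264 + 232323 = -3600516609/43264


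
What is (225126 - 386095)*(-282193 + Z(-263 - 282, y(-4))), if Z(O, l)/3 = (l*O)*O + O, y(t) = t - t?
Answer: 45687509332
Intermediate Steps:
y(t) = 0
Z(O, l) = 3*O + 3*l*O² (Z(O, l) = 3*((l*O)*O + O) = 3*((O*l)*O + O) = 3*(l*O² + O) = 3*(O + l*O²) = 3*O + 3*l*O²)
(225126 - 386095)*(-282193 + Z(-263 - 282, y(-4))) = (225126 - 386095)*(-282193 + 3*(-263 - 282)*(1 + (-263 - 282)*0)) = -160969*(-282193 + 3*(-545)*(1 - 545*0)) = -160969*(-282193 + 3*(-545)*(1 + 0)) = -160969*(-282193 + 3*(-545)*1) = -160969*(-282193 - 1635) = -160969*(-283828) = 45687509332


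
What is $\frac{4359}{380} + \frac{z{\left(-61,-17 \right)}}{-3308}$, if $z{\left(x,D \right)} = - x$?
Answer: $\frac{1799549}{157130} \approx 11.453$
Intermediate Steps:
$\frac{4359}{380} + \frac{z{\left(-61,-17 \right)}}{-3308} = \frac{4359}{380} + \frac{\left(-1\right) \left(-61\right)}{-3308} = 4359 \cdot \frac{1}{380} + 61 \left(- \frac{1}{3308}\right) = \frac{4359}{380} - \frac{61}{3308} = \frac{1799549}{157130}$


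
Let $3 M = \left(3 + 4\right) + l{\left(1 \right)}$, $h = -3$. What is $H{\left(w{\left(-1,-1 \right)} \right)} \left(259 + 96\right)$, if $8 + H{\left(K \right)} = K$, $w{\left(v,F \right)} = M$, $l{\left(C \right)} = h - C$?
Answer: $-2485$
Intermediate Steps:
$l{\left(C \right)} = -3 - C$
$M = 1$ ($M = \frac{\left(3 + 4\right) - 4}{3} = \frac{7 - 4}{3} = \frac{1}{3} \cdot 3 = 1$)
$w{\left(v,F \right)} = 1$
$H{\left(K \right)} = -8 + K$
$H{\left(w{\left(-1,-1 \right)} \right)} \left(259 + 96\right) = \left(-8 + 1\right) \left(259 + 96\right) = \left(-7\right) 355 = -2485$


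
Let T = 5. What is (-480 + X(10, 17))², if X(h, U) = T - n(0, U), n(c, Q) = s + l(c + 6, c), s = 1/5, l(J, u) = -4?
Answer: 5550736/25 ≈ 2.2203e+5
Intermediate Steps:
s = ⅕ ≈ 0.20000
n(c, Q) = -19/5 (n(c, Q) = ⅕ - 4 = -19/5)
X(h, U) = 44/5 (X(h, U) = 5 - 1*(-19/5) = 5 + 19/5 = 44/5)
(-480 + X(10, 17))² = (-480 + 44/5)² = (-2356/5)² = 5550736/25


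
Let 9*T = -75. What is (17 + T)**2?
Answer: 676/9 ≈ 75.111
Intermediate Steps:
T = -25/3 (T = (1/9)*(-75) = -25/3 ≈ -8.3333)
(17 + T)**2 = (17 - 25/3)**2 = (26/3)**2 = 676/9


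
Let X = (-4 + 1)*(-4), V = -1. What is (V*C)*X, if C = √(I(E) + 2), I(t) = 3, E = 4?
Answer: -12*√5 ≈ -26.833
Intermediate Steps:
C = √5 (C = √(3 + 2) = √5 ≈ 2.2361)
X = 12 (X = -3*(-4) = 12)
(V*C)*X = -√5*12 = -12*√5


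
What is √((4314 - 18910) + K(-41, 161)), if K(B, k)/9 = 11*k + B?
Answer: √974 ≈ 31.209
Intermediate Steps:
K(B, k) = 9*B + 99*k (K(B, k) = 9*(11*k + B) = 9*(B + 11*k) = 9*B + 99*k)
√((4314 - 18910) + K(-41, 161)) = √((4314 - 18910) + (9*(-41) + 99*161)) = √(-14596 + (-369 + 15939)) = √(-14596 + 15570) = √974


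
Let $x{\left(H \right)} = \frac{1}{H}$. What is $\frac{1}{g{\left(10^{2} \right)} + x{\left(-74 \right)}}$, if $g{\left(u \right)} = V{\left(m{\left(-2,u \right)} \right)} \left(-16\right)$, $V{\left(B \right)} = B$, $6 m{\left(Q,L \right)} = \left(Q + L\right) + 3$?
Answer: $- \frac{222}{59795} \approx -0.0037127$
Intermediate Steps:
$m{\left(Q,L \right)} = \frac{1}{2} + \frac{L}{6} + \frac{Q}{6}$ ($m{\left(Q,L \right)} = \frac{\left(Q + L\right) + 3}{6} = \frac{\left(L + Q\right) + 3}{6} = \frac{3 + L + Q}{6} = \frac{1}{2} + \frac{L}{6} + \frac{Q}{6}$)
$g{\left(u \right)} = - \frac{8}{3} - \frac{8 u}{3}$ ($g{\left(u \right)} = \left(\frac{1}{2} + \frac{u}{6} + \frac{1}{6} \left(-2\right)\right) \left(-16\right) = \left(\frac{1}{2} + \frac{u}{6} - \frac{1}{3}\right) \left(-16\right) = \left(\frac{1}{6} + \frac{u}{6}\right) \left(-16\right) = - \frac{8}{3} - \frac{8 u}{3}$)
$\frac{1}{g{\left(10^{2} \right)} + x{\left(-74 \right)}} = \frac{1}{\left(- \frac{8}{3} - \frac{8 \cdot 10^{2}}{3}\right) + \frac{1}{-74}} = \frac{1}{\left(- \frac{8}{3} - \frac{800}{3}\right) - \frac{1}{74}} = \frac{1}{- \frac{808}{3} - \frac{1}{74}} = \frac{1}{- \frac{59795}{222}} = - \frac{222}{59795}$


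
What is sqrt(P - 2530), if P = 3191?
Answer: sqrt(661) ≈ 25.710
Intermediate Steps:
sqrt(P - 2530) = sqrt(3191 - 2530) = sqrt(661)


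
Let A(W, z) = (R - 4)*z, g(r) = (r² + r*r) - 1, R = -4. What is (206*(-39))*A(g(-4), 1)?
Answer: 64272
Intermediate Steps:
g(r) = -1 + 2*r² (g(r) = (r² + r²) - 1 = 2*r² - 1 = -1 + 2*r²)
A(W, z) = -8*z (A(W, z) = (-4 - 4)*z = -8*z)
(206*(-39))*A(g(-4), 1) = (206*(-39))*(-8*1) = -8034*(-8) = 64272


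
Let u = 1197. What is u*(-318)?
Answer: -380646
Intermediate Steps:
u*(-318) = 1197*(-318) = -380646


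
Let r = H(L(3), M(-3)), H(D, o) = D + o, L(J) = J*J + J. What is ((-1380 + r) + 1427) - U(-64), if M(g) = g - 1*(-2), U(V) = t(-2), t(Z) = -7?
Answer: 65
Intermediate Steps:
L(J) = J + J² (L(J) = J² + J = J + J²)
U(V) = -7
M(g) = 2 + g (M(g) = g + 2 = 2 + g)
r = 11 (r = 3*(1 + 3) + (2 - 3) = 3*4 - 1 = 12 - 1 = 11)
((-1380 + r) + 1427) - U(-64) = ((-1380 + 11) + 1427) - 1*(-7) = (-1369 + 1427) + 7 = 58 + 7 = 65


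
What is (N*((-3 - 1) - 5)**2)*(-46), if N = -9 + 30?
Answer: -78246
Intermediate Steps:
N = 21
(N*((-3 - 1) - 5)**2)*(-46) = (21*((-3 - 1) - 5)**2)*(-46) = (21*(-4 - 5)**2)*(-46) = (21*(-9)**2)*(-46) = (21*81)*(-46) = 1701*(-46) = -78246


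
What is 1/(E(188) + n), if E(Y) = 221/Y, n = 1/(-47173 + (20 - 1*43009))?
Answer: 8475228/9962807 ≈ 0.85069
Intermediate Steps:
n = -1/90162 (n = 1/(-47173 + (20 - 43009)) = 1/(-47173 - 42989) = 1/(-90162) = -1/90162 ≈ -1.1091e-5)
1/(E(188) + n) = 1/(221/188 - 1/90162) = 1/(9962807/8475228) = 8475228/9962807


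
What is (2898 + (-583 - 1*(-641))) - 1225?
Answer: 1731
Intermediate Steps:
(2898 + (-583 - 1*(-641))) - 1225 = (2898 + (-583 + 641)) - 1225 = (2898 + 58) - 1225 = 2956 - 1225 = 1731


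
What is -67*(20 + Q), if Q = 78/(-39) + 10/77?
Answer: -93532/77 ≈ -1214.7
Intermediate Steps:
Q = -144/77 (Q = 78*(-1/39) + 10*(1/77) = -2 + 10/77 = -144/77 ≈ -1.8701)
-67*(20 + Q) = -67*(20 - 144/77) = -67*1396/77 = -93532/77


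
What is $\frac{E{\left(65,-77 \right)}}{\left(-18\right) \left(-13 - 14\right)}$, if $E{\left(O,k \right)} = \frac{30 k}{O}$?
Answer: $- \frac{77}{1053} \approx -0.073124$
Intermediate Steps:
$E{\left(O,k \right)} = \frac{30 k}{O}$
$\frac{E{\left(65,-77 \right)}}{\left(-18\right) \left(-13 - 14\right)} = \frac{30 \left(-77\right) \frac{1}{65}}{\left(-18\right) \left(-13 - 14\right)} = - \frac{462}{13 \left(\left(-18\right) \left(-27\right)\right)} = - \frac{462}{13 \cdot 486} = \left(- \frac{462}{13}\right) \frac{1}{486} = - \frac{77}{1053}$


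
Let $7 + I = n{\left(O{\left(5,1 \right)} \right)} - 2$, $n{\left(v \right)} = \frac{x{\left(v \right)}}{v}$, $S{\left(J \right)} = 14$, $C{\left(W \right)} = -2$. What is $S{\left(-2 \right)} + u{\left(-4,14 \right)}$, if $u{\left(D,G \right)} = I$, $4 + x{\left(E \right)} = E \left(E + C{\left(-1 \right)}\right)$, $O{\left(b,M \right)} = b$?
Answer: $\frac{36}{5} \approx 7.2$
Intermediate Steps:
$x{\left(E \right)} = -4 + E \left(-2 + E\right)$ ($x{\left(E \right)} = -4 + E \left(E - 2\right) = -4 + E \left(-2 + E\right)$)
$n{\left(v \right)} = \frac{-4 + v^{2} - 2 v}{v}$
$I = - \frac{34}{5}$ ($I = -7 - - \frac{1}{5} = -7 + \left(\frac{11}{5} - 2\right) = -7 + \frac{1}{5} = - \frac{34}{5} \approx -6.8$)
$u{\left(D,G \right)} = - \frac{34}{5}$
$S{\left(-2 \right)} + u{\left(-4,14 \right)} = 14 - \frac{34}{5} = \frac{36}{5}$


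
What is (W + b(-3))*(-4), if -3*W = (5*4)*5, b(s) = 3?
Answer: 364/3 ≈ 121.33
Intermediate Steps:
W = -100/3 (W = -5*4*5/3 = -20*5/3 = -⅓*100 = -100/3 ≈ -33.333)
(W + b(-3))*(-4) = (-100/3 + 3)*(-4) = -91/3*(-4) = 364/3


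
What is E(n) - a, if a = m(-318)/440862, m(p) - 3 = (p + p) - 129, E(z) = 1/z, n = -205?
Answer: -47442/15062785 ≈ -0.0031496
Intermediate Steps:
m(p) = -126 + 2*p (m(p) = 3 + ((p + p) - 129) = 3 + (2*p - 129) = 3 + (-129 + 2*p) = -126 + 2*p)
a = -127/73477 (a = (-126 + 2*(-318))/440862 = (-126 - 636)*(1/440862) = -762*1/440862 = -127/73477 ≈ -0.0017284)
E(n) - a = 1/(-205) - 1*(-127/73477) = -1/205 + 127/73477 = -47442/15062785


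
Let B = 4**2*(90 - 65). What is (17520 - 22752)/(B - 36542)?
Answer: 2616/18071 ≈ 0.14476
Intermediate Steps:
B = 400 (B = 16*25 = 400)
(17520 - 22752)/(B - 36542) = (17520 - 22752)/(400 - 36542) = -5232/(-36142) = -5232*(-1/36142) = 2616/18071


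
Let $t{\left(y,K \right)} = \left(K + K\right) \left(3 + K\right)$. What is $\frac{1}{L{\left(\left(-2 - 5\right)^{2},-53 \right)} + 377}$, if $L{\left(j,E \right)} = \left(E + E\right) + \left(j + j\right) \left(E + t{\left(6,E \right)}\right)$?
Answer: $\frac{1}{514477} \approx 1.9437 \cdot 10^{-6}$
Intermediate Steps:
$t{\left(y,K \right)} = 2 K \left(3 + K\right)$
$L{\left(j,E \right)} = 2 E + 2 j \left(E + 2 E \left(3 + E\right)\right)$ ($L{\left(j,E \right)} = \left(E + E\right) + \left(j + j\right) \left(E + 2 E \left(3 + E\right)\right) = 2 E + 2 j \left(E + 2 E \left(3 + E\right)\right)$)
$\frac{1}{L{\left(\left(-2 - 5\right)^{2},-53 \right)} + 377} = \frac{1}{2 \left(-53\right) \left(1 + \left(-2 - 5\right)^{2} + 2 \left(-2 - 5\right)^{2} \left(3 - 53\right)\right) + 377} = \frac{1}{2 \left(-53\right) \left(1 + \left(-7\right)^{2} + 2 \left(-7\right)^{2} \left(-50\right)\right) + 377} = \frac{1}{2 \left(-53\right) \left(1 + 49 + 2 \cdot 49 \left(-50\right)\right) + 377} = \frac{1}{2 \left(-53\right) \left(1 + 49 - 4900\right) + 377} = \frac{1}{2 \left(-53\right) \left(-4850\right) + 377} = \frac{1}{514100 + 377} = \frac{1}{514477}$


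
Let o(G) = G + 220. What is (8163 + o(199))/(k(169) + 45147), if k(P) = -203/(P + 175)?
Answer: 2952208/15530365 ≈ 0.19009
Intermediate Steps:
k(P) = -203/(175 + P)
o(G) = 220 + G
(8163 + o(199))/(k(169) + 45147) = (8163 + (220 + 199))/(-203/(175 + 169) + 45147) = (8163 + 419)/(-203/344 + 45147) = 8582/(-203*1/344 + 45147) = 8582/(-203/344 + 45147) = 8582/(15530365/344) = 8582*(344/15530365) = 2952208/15530365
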